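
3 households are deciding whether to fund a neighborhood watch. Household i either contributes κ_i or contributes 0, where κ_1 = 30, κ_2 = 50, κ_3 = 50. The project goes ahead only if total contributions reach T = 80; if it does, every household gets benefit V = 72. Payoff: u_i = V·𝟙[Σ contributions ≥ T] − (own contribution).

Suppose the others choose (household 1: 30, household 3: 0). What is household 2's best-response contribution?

Others' total = 30. Contributing 50 brings total to 80 ≥ 80: gain V − κ_2 = 22.
Best response: 50.

50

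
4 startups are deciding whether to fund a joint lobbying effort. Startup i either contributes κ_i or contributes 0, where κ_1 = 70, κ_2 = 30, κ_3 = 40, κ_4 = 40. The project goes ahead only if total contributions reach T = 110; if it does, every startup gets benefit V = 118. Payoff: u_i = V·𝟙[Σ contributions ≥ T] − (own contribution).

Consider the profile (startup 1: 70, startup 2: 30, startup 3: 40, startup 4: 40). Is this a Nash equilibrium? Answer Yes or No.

Total = 180 ≥ 110: provided.
Startup 1 (pledges 70, payoff 48): dropping to 0 → total 110, payoff 118. Profitable deviation.

No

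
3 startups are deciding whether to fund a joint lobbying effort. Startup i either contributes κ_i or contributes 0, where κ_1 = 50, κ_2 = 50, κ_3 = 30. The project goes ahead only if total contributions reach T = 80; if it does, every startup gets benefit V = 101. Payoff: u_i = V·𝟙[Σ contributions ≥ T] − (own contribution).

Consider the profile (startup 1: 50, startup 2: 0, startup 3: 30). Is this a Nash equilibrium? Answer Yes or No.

Total = 80 ≥ 80: provided.
Startup 1 (pledges 50, payoff 51): dropping to 0 → total 30, payoff 0. No gain.
Startup 2 (pledges 0, payoff 101): pledging 50 → total 130, payoff 51. No gain.
Startup 3 (pledges 30, payoff 71): dropping to 0 → total 50, payoff 0. No gain.

Yes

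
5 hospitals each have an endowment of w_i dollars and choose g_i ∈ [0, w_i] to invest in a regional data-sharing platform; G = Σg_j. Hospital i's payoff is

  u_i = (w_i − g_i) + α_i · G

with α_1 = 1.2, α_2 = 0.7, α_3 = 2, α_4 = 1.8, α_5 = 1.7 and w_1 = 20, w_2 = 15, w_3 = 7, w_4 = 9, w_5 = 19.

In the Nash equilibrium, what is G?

55

∂u_i/∂g_i = α_i − 1, so hospital i contributes w_i if α_i > 1, else 0.
α_i > 1 for i ∈ {1, 3, 4, 5}; NE contributions (20, 0, 7, 9, 19), G = 55.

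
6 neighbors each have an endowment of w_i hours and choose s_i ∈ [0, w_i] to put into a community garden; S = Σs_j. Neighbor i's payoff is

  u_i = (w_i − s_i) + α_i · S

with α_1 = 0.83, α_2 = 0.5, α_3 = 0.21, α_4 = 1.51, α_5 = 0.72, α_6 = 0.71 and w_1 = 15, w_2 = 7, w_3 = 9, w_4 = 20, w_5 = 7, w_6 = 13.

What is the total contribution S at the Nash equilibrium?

∂u_i/∂s_i = α_i − 1, so neighbor i contributes w_i if α_i > 1, else 0.
α_i > 1 for i ∈ {4}; NE contributions (0, 0, 0, 20, 0, 0), S = 20.

20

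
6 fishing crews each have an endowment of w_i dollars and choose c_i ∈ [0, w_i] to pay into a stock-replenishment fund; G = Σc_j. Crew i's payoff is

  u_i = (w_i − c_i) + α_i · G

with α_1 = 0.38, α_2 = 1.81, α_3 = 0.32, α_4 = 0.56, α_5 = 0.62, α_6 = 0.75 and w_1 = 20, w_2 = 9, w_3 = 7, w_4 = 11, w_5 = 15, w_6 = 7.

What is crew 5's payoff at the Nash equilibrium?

20.58

∂u_i/∂c_i = α_i − 1, so crew i contributes w_i if α_i > 1, else 0.
α_i > 1 for i ∈ {2}; NE contributions (0, 9, 0, 0, 0, 0), G = 9.
u_5 = (15 − 0) + 0.62·9 = 20.58.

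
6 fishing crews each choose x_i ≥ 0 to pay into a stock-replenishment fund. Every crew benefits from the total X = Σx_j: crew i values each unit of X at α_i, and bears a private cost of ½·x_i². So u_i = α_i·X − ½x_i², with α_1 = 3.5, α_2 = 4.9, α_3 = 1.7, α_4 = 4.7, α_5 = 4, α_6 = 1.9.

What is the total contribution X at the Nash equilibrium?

20.7

Crew i's FOC: ∂u_i/∂x_i = α_i − x_i = 0, so x_i* = α_i.
NE contributions = (3.5, 4.9, 1.7, 4.7, 4, 1.9); X = 20.7.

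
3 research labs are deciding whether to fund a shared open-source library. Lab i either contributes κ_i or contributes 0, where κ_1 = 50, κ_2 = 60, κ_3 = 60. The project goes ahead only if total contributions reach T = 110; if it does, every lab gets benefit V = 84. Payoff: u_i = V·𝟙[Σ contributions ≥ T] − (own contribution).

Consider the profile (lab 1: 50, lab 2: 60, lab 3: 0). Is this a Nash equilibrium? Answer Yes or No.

Total = 110 ≥ 110: provided.
Lab 1 (pledges 50, payoff 34): dropping to 0 → total 60, payoff 0. No gain.
Lab 2 (pledges 60, payoff 24): dropping to 0 → total 50, payoff 0. No gain.
Lab 3 (pledges 0, payoff 84): pledging 60 → total 170, payoff 24. No gain.

Yes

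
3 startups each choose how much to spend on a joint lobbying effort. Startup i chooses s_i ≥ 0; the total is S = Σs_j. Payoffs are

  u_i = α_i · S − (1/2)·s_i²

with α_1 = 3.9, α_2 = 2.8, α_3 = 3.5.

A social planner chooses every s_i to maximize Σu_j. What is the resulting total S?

30.6

Planner FOC: ∂(Σu_j)/∂s_i = (Σα_j) − s_i = 0, so s_i^SO = Σα_j = 10.2 for every i; S^SO = 30.6.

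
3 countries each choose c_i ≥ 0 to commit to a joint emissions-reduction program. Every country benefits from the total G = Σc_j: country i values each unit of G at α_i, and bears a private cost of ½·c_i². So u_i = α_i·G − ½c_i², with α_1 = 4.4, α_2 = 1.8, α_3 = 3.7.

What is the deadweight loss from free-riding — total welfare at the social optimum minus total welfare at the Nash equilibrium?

67.15

Country i's FOC: ∂u_i/∂c_i = α_i − c_i = 0, so c_i* = α_i.
NE contributions = (4.4, 1.8, 3.7); G = 9.9.
W^NE = (Σα)·G − ½Σα_i² = 9.9² − ½·36.29 = 79.865.
Planner sets c_i = Σα_j = 9.9 for every i, so G^SO = 3·9.9 = 29.7.
W^SO = (Σα)·G^SO − ½·3·(Σα)² = (3/2)·9.9² = 147.015.
Deadweight loss = W^SO − W^NE = 67.15.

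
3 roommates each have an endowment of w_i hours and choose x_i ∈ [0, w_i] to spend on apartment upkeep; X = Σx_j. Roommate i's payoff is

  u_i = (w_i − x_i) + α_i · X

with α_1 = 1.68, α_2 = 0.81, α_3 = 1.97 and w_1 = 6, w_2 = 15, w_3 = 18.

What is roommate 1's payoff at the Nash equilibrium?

∂u_i/∂x_i = α_i − 1, so roommate i contributes w_i if α_i > 1, else 0.
α_i > 1 for i ∈ {1, 3}; NE contributions (6, 0, 18), X = 24.
u_1 = (6 − 6) + 1.68·24 = 40.32.

40.32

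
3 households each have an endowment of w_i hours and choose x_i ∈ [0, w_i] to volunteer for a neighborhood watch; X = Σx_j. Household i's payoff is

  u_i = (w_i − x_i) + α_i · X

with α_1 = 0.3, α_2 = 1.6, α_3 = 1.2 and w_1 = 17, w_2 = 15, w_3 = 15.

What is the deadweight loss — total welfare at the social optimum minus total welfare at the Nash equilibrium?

∂u_i/∂x_i = α_i − 1, so household i contributes w_i if α_i > 1, else 0.
α_i > 1 for i ∈ {2, 3}; NE contributions (0, 15, 15), X = 30.
W^NE = Σw_i − X^NE + (Σα_i)·X^NE = 47 + 2.1·30 = 110.
Planner: ∂(Σu_j)/∂x_i = Σα_j − 1 = 2.1 > 0, so everyone contributes w_i; X^SO = 47, W^SO = 47 + 2.1·47 = 145.7.
Deadweight loss = 35.7.

35.7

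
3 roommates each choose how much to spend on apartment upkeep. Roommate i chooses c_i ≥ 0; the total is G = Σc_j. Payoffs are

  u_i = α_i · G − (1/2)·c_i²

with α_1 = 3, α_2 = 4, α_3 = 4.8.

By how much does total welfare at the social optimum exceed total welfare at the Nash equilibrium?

93.64

Roommate i's FOC: ∂u_i/∂c_i = α_i − c_i = 0, so c_i* = α_i.
NE contributions = (3, 4, 4.8); G = 11.8.
W^NE = (Σα)·G − ½Σα_i² = 11.8² − ½·48.04 = 115.22.
Planner sets c_i = Σα_j = 11.8 for every i, so G^SO = 3·11.8 = 35.4.
W^SO = (Σα)·G^SO − ½·3·(Σα)² = (3/2)·11.8² = 208.86.
Deadweight loss = W^SO − W^NE = 93.64.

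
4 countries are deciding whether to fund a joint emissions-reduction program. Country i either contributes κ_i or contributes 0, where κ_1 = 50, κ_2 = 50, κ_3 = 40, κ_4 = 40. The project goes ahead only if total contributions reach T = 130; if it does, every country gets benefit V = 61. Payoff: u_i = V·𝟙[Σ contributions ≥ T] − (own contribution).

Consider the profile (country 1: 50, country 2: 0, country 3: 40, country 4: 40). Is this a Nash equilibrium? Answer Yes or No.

Yes

Total = 130 ≥ 130: provided.
Country 1 (pledges 50, payoff 11): dropping to 0 → total 80, payoff 0. No gain.
Country 2 (pledges 0, payoff 61): pledging 50 → total 180, payoff 11. No gain.
Country 3 (pledges 40, payoff 21): dropping to 0 → total 90, payoff 0. No gain.
Country 4 (pledges 40, payoff 21): dropping to 0 → total 90, payoff 0. No gain.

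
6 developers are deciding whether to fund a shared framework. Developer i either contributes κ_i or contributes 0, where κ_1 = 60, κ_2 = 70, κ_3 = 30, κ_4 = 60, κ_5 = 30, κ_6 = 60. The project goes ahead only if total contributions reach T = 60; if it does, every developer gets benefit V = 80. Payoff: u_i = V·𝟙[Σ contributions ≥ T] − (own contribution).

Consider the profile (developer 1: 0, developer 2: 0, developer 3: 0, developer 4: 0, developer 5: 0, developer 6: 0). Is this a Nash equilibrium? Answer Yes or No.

Total = 0 < 60: not provided.
Developer 1 (pledges 0, payoff 0): pledging 60 → total 60, payoff 20. Profitable deviation.

No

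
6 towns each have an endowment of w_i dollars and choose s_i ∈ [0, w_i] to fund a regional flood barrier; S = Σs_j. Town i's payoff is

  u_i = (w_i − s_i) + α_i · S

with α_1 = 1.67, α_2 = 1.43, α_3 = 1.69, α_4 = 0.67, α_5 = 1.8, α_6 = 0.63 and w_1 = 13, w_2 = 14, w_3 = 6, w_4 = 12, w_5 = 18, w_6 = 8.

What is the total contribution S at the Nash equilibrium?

51

∂u_i/∂s_i = α_i − 1, so town i contributes w_i if α_i > 1, else 0.
α_i > 1 for i ∈ {1, 2, 3, 5}; NE contributions (13, 14, 6, 0, 18, 0), S = 51.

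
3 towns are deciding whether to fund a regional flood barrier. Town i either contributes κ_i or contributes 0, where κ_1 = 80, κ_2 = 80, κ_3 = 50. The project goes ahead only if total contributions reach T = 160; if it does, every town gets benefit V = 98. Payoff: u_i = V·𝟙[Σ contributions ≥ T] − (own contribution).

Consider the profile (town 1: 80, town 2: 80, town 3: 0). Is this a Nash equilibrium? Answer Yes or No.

Yes

Total = 160 ≥ 160: provided.
Town 1 (pledges 80, payoff 18): dropping to 0 → total 80, payoff 0. No gain.
Town 2 (pledges 80, payoff 18): dropping to 0 → total 80, payoff 0. No gain.
Town 3 (pledges 0, payoff 98): pledging 50 → total 210, payoff 48. No gain.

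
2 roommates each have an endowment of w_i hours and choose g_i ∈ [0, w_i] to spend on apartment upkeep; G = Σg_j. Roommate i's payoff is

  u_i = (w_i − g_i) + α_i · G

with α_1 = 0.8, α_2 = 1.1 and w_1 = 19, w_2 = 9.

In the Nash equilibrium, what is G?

∂u_i/∂g_i = α_i − 1, so roommate i contributes w_i if α_i > 1, else 0.
α_i > 1 for i ∈ {2}; NE contributions (0, 9), G = 9.

9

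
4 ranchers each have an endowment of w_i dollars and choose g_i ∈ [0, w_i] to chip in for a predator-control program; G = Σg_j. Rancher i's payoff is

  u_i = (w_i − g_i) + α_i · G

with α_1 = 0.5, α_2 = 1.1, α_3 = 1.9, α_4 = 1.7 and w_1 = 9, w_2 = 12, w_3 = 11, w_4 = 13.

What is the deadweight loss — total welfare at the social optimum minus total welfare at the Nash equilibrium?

37.8

∂u_i/∂g_i = α_i − 1, so rancher i contributes w_i if α_i > 1, else 0.
α_i > 1 for i ∈ {2, 3, 4}; NE contributions (0, 12, 11, 13), G = 36.
W^NE = Σw_i − G^NE + (Σα_i)·G^NE = 45 + 4.2·36 = 196.2.
Planner: ∂(Σu_j)/∂g_i = Σα_j − 1 = 4.2 > 0, so everyone contributes w_i; G^SO = 45, W^SO = 45 + 4.2·45 = 234.
Deadweight loss = 37.8.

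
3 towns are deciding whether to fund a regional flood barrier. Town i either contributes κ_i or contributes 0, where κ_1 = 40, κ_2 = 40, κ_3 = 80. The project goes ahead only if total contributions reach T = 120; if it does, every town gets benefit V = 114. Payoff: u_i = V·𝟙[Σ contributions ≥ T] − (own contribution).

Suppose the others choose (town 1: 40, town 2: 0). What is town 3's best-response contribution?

Others' total = 40. Contributing 80 brings total to 120 ≥ 120: gain V − κ_3 = 34.
Best response: 80.

80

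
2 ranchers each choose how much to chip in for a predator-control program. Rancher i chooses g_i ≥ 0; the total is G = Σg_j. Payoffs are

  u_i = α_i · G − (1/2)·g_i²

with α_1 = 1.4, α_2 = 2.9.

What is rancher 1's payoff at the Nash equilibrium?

5.04

Rancher i's FOC: ∂u_i/∂g_i = α_i − g_i = 0, so g_i* = α_i.
NE contributions = (1.4, 2.9); G = 4.3.
u_1 = α_1·G − ½·(g_1)² = 1.4·4.3 − ½·1.4² = 5.04.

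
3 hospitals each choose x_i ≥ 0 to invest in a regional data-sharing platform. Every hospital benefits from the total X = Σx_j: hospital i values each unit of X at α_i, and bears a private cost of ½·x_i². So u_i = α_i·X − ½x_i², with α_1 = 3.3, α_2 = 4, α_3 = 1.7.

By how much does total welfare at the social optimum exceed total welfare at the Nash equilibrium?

55.39

Hospital i's FOC: ∂u_i/∂x_i = α_i − x_i = 0, so x_i* = α_i.
NE contributions = (3.3, 4, 1.7); X = 9.
W^NE = (Σα)·X − ½Σα_i² = 9² − ½·29.78 = 66.11.
Planner sets x_i = Σα_j = 9 for every i, so X^SO = 3·9 = 27.
W^SO = (Σα)·X^SO − ½·3·(Σα)² = (3/2)·9² = 121.5.
Deadweight loss = W^SO − W^NE = 55.39.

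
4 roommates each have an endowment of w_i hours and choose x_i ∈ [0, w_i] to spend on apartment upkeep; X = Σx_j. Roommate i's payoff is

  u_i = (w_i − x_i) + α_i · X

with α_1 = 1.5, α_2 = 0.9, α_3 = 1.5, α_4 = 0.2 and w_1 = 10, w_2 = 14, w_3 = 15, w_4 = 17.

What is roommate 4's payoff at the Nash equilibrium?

∂u_i/∂x_i = α_i − 1, so roommate i contributes w_i if α_i > 1, else 0.
α_i > 1 for i ∈ {1, 3}; NE contributions (10, 0, 15, 0), X = 25.
u_4 = (17 − 0) + 0.2·25 = 22.

22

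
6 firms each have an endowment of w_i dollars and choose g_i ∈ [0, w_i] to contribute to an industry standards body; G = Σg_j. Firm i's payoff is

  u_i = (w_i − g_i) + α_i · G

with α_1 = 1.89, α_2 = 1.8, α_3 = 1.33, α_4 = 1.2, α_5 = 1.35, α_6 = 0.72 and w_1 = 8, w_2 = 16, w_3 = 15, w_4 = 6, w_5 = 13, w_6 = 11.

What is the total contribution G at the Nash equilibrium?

∂u_i/∂g_i = α_i − 1, so firm i contributes w_i if α_i > 1, else 0.
α_i > 1 for i ∈ {1, 2, 3, 4, 5}; NE contributions (8, 16, 15, 6, 13, 0), G = 58.

58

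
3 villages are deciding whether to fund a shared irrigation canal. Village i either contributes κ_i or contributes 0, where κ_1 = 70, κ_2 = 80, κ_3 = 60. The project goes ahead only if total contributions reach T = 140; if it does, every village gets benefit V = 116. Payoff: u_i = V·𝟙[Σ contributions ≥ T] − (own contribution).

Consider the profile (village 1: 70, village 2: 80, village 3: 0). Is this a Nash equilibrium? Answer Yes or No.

Yes

Total = 150 ≥ 140: provided.
Village 1 (pledges 70, payoff 46): dropping to 0 → total 80, payoff 0. No gain.
Village 2 (pledges 80, payoff 36): dropping to 0 → total 70, payoff 0. No gain.
Village 3 (pledges 0, payoff 116): pledging 60 → total 210, payoff 56. No gain.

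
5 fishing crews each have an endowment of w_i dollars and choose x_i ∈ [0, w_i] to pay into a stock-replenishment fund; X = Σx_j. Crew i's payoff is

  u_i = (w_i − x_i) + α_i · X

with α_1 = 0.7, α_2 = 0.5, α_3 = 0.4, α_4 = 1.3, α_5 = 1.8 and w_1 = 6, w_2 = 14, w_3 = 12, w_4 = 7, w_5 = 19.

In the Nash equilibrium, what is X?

∂u_i/∂x_i = α_i − 1, so crew i contributes w_i if α_i > 1, else 0.
α_i > 1 for i ∈ {4, 5}; NE contributions (0, 0, 0, 7, 19), X = 26.

26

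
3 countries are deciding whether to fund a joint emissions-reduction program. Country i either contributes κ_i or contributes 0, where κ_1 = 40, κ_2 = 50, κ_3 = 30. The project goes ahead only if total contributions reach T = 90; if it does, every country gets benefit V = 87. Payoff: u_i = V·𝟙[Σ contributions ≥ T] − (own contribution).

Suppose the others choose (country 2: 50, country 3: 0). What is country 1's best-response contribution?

40

Others' total = 50. Contributing 40 brings total to 90 ≥ 90: gain V − κ_1 = 47.
Best response: 40.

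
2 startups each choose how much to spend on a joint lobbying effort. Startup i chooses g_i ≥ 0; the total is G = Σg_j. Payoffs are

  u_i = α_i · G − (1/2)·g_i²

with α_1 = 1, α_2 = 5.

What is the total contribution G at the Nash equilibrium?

6

Startup i's FOC: ∂u_i/∂g_i = α_i − g_i = 0, so g_i* = α_i.
NE contributions = (1, 5); G = 6.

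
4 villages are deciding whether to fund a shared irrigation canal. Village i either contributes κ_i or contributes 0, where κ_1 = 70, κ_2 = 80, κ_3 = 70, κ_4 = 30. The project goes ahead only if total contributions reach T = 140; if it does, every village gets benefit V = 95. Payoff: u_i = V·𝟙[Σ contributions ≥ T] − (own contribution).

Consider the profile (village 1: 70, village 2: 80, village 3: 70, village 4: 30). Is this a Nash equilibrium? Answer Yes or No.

No

Total = 250 ≥ 140: provided.
Village 1 (pledges 70, payoff 25): dropping to 0 → total 180, payoff 95. Profitable deviation.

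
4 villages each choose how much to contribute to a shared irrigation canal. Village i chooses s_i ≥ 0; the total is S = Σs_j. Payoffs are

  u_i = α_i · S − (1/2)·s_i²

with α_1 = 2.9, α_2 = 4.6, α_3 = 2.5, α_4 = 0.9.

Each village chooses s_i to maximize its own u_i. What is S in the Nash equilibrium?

10.9

Village i's FOC: ∂u_i/∂s_i = α_i − s_i = 0, so s_i* = α_i.
NE contributions = (2.9, 4.6, 2.5, 0.9); S = 10.9.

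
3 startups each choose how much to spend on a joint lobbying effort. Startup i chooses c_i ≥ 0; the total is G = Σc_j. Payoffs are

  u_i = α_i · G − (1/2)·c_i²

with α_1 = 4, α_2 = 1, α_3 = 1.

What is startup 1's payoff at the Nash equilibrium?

Startup i's FOC: ∂u_i/∂c_i = α_i − c_i = 0, so c_i* = α_i.
NE contributions = (4, 1, 1); G = 6.
u_1 = α_1·G − ½·(c_1)² = 4·6 − ½·4² = 16.

16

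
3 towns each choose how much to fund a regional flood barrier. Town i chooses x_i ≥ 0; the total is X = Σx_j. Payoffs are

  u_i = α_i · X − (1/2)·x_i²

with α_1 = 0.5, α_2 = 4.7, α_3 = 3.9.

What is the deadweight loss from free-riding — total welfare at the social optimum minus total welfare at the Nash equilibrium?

Town i's FOC: ∂u_i/∂x_i = α_i − x_i = 0, so x_i* = α_i.
NE contributions = (0.5, 4.7, 3.9); X = 9.1.
W^NE = (Σα)·X − ½Σα_i² = 9.1² − ½·37.55 = 64.035.
Planner sets x_i = Σα_j = 9.1 for every i, so X^SO = 3·9.1 = 27.3.
W^SO = (Σα)·X^SO − ½·3·(Σα)² = (3/2)·9.1² = 124.215.
Deadweight loss = W^SO − W^NE = 60.18.

60.18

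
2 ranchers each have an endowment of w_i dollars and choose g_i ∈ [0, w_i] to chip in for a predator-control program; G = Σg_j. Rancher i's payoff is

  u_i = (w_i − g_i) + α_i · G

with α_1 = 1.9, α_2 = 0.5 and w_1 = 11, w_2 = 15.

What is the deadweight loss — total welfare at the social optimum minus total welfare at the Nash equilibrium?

∂u_i/∂g_i = α_i − 1, so rancher i contributes w_i if α_i > 1, else 0.
α_i > 1 for i ∈ {1}; NE contributions (11, 0), G = 11.
W^NE = Σw_i − G^NE + (Σα_i)·G^NE = 26 + 1.4·11 = 41.4.
Planner: ∂(Σu_j)/∂g_i = Σα_j − 1 = 1.4 > 0, so everyone contributes w_i; G^SO = 26, W^SO = 26 + 1.4·26 = 62.4.
Deadweight loss = 21.

21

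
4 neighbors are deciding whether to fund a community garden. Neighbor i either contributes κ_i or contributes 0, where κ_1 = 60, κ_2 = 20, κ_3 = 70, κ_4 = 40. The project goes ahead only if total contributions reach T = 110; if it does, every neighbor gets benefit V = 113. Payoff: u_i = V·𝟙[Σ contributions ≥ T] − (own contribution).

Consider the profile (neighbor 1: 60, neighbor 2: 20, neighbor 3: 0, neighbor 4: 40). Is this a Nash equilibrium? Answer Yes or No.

Total = 120 ≥ 110: provided.
Neighbor 1 (pledges 60, payoff 53): dropping to 0 → total 60, payoff 0. No gain.
Neighbor 2 (pledges 20, payoff 93): dropping to 0 → total 100, payoff 0. No gain.
Neighbor 3 (pledges 0, payoff 113): pledging 70 → total 190, payoff 43. No gain.
Neighbor 4 (pledges 40, payoff 73): dropping to 0 → total 80, payoff 0. No gain.

Yes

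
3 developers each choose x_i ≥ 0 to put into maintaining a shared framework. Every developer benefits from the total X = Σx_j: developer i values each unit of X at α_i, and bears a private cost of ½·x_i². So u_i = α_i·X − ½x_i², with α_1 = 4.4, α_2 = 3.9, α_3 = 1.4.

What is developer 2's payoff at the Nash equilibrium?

30.225

Developer i's FOC: ∂u_i/∂x_i = α_i − x_i = 0, so x_i* = α_i.
NE contributions = (4.4, 3.9, 1.4); X = 9.7.
u_2 = α_2·X − ½·(x_2)² = 3.9·9.7 − ½·3.9² = 30.225.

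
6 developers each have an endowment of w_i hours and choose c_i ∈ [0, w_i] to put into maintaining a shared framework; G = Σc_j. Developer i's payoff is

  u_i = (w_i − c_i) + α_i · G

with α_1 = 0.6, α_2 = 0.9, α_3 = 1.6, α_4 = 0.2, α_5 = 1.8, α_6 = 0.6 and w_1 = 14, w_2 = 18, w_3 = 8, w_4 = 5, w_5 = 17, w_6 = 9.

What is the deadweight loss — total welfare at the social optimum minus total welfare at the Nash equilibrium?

∂u_i/∂c_i = α_i − 1, so developer i contributes w_i if α_i > 1, else 0.
α_i > 1 for i ∈ {3, 5}; NE contributions (0, 0, 8, 0, 17, 0), G = 25.
W^NE = Σw_i − G^NE + (Σα_i)·G^NE = 71 + 4.7·25 = 188.5.
Planner: ∂(Σu_j)/∂c_i = Σα_j − 1 = 4.7 > 0, so everyone contributes w_i; G^SO = 71, W^SO = 71 + 4.7·71 = 404.7.
Deadweight loss = 216.2.

216.2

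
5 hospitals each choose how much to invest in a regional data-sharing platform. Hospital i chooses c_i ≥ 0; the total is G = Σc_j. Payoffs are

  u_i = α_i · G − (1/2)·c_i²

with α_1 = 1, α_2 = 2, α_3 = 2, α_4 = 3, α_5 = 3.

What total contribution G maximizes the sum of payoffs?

55

Planner FOC: ∂(Σu_j)/∂c_i = (Σα_j) − c_i = 0, so c_i^SO = Σα_j = 11 for every i; G^SO = 55.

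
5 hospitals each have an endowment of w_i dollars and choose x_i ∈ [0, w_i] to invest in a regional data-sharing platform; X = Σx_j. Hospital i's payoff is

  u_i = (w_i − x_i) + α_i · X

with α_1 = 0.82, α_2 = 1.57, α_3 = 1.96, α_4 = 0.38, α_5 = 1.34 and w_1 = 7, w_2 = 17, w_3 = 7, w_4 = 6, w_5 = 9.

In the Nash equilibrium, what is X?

33

∂u_i/∂x_i = α_i − 1, so hospital i contributes w_i if α_i > 1, else 0.
α_i > 1 for i ∈ {2, 3, 5}; NE contributions (0, 17, 7, 0, 9), X = 33.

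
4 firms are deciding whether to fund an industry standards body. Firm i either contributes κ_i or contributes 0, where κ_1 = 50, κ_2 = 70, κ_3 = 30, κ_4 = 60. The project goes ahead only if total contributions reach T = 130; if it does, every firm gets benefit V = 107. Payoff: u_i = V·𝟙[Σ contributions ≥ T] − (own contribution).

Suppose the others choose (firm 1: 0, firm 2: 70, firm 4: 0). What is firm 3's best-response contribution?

0

Others' total = 70. Even contributing 30 gives 100 < 130: no benefit either way.
Best response: 0.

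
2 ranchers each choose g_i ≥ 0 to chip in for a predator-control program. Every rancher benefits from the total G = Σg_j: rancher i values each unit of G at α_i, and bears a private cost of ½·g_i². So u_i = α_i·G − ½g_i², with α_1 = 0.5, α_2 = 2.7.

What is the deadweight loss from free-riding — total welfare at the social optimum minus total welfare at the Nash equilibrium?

3.77

Rancher i's FOC: ∂u_i/∂g_i = α_i − g_i = 0, so g_i* = α_i.
NE contributions = (0.5, 2.7); G = 3.2.
W^NE = (Σα)·G − ½Σα_i² = 3.2² − ½·7.54 = 6.47.
Planner sets g_i = Σα_j = 3.2 for every i, so G^SO = 2·3.2 = 6.4.
W^SO = (Σα)·G^SO − ½·2·(Σα)² = (2/2)·3.2² = 10.24.
Deadweight loss = W^SO − W^NE = 3.77.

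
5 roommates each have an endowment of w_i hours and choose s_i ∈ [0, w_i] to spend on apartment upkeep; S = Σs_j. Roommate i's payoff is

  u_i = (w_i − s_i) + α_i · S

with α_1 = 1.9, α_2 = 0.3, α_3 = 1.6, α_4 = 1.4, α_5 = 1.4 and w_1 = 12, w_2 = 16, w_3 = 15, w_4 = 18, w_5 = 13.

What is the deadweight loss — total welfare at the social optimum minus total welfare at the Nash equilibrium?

∂u_i/∂s_i = α_i − 1, so roommate i contributes w_i if α_i > 1, else 0.
α_i > 1 for i ∈ {1, 3, 4, 5}; NE contributions (12, 0, 15, 18, 13), S = 58.
W^NE = Σw_i − S^NE + (Σα_i)·S^NE = 74 + 5.6·58 = 398.8.
Planner: ∂(Σu_j)/∂s_i = Σα_j − 1 = 5.6 > 0, so everyone contributes w_i; S^SO = 74, W^SO = 74 + 5.6·74 = 488.4.
Deadweight loss = 89.6.

89.6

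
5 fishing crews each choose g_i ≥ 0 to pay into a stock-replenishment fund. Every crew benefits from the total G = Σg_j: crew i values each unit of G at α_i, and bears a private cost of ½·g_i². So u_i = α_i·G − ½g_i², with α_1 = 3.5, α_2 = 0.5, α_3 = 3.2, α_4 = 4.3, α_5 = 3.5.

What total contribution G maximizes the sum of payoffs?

75

Planner FOC: ∂(Σu_j)/∂g_i = (Σα_j) − g_i = 0, so g_i^SO = Σα_j = 15 for every i; G^SO = 75.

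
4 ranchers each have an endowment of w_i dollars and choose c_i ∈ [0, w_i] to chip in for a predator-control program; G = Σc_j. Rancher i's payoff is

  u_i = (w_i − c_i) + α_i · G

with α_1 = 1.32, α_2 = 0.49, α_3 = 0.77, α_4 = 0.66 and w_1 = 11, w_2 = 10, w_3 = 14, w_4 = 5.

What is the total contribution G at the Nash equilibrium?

11

∂u_i/∂c_i = α_i − 1, so rancher i contributes w_i if α_i > 1, else 0.
α_i > 1 for i ∈ {1}; NE contributions (11, 0, 0, 0), G = 11.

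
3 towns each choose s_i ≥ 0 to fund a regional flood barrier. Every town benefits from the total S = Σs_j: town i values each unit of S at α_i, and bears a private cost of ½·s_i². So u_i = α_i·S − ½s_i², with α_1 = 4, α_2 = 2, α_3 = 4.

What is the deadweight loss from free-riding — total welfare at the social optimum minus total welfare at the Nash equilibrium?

68

Town i's FOC: ∂u_i/∂s_i = α_i − s_i = 0, so s_i* = α_i.
NE contributions = (4, 2, 4); S = 10.
W^NE = (Σα)·S − ½Σα_i² = 10² − ½·36 = 82.
Planner sets s_i = Σα_j = 10 for every i, so S^SO = 3·10 = 30.
W^SO = (Σα)·S^SO − ½·3·(Σα)² = (3/2)·10² = 150.
Deadweight loss = W^SO − W^NE = 68.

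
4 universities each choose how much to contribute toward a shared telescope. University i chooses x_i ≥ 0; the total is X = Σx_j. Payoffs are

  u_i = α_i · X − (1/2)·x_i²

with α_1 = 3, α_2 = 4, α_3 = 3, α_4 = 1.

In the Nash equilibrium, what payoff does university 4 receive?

10.5

University i's FOC: ∂u_i/∂x_i = α_i − x_i = 0, so x_i* = α_i.
NE contributions = (3, 4, 3, 1); X = 11.
u_4 = α_4·X − ½·(x_4)² = 1·11 − ½·1² = 10.5.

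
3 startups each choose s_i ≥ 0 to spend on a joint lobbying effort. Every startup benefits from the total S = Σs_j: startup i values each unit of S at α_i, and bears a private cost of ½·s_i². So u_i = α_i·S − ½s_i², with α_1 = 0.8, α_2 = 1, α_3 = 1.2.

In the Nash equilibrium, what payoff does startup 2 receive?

Startup i's FOC: ∂u_i/∂s_i = α_i − s_i = 0, so s_i* = α_i.
NE contributions = (0.8, 1, 1.2); S = 3.
u_2 = α_2·S − ½·(s_2)² = 1·3 − ½·1² = 2.5.

2.5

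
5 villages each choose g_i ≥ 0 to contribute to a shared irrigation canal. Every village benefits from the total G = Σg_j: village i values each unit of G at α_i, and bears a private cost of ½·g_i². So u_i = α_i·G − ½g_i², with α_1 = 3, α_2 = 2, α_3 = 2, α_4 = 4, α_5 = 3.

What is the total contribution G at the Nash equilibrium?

14

Village i's FOC: ∂u_i/∂g_i = α_i − g_i = 0, so g_i* = α_i.
NE contributions = (3, 2, 2, 4, 3); G = 14.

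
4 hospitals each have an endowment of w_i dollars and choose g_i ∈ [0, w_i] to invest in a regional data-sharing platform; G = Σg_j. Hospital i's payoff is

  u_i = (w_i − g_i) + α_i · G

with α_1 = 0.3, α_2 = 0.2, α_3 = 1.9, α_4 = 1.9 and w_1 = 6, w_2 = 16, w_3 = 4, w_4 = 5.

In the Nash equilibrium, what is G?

9

∂u_i/∂g_i = α_i − 1, so hospital i contributes w_i if α_i > 1, else 0.
α_i > 1 for i ∈ {3, 4}; NE contributions (0, 0, 4, 5), G = 9.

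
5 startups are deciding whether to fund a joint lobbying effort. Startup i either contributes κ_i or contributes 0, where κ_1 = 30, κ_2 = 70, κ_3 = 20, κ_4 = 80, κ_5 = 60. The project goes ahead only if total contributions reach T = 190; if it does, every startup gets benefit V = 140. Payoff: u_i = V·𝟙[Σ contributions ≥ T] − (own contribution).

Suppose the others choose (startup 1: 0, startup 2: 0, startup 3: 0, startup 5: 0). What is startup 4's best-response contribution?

0

Others' total = 0. Even contributing 80 gives 80 < 190: no benefit either way.
Best response: 0.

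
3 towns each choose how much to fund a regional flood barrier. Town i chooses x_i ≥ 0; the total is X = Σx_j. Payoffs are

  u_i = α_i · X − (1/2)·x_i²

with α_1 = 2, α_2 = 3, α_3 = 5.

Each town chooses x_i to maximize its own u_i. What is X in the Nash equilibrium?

Town i's FOC: ∂u_i/∂x_i = α_i − x_i = 0, so x_i* = α_i.
NE contributions = (2, 3, 5); X = 10.

10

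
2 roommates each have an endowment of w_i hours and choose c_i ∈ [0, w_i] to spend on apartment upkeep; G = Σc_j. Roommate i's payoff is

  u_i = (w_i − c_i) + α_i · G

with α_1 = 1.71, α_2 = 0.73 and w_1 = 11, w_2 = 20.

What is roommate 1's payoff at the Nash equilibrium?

18.81

∂u_i/∂c_i = α_i − 1, so roommate i contributes w_i if α_i > 1, else 0.
α_i > 1 for i ∈ {1}; NE contributions (11, 0), G = 11.
u_1 = (11 − 11) + 1.71·11 = 18.81.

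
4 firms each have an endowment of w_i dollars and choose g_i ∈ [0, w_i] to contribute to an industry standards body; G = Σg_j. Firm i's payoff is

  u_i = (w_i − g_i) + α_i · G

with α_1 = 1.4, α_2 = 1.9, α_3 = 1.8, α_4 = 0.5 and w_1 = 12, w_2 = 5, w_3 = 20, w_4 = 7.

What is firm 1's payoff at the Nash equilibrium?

∂u_i/∂g_i = α_i − 1, so firm i contributes w_i if α_i > 1, else 0.
α_i > 1 for i ∈ {1, 2, 3}; NE contributions (12, 5, 20, 0), G = 37.
u_1 = (12 − 12) + 1.4·37 = 51.8.

51.8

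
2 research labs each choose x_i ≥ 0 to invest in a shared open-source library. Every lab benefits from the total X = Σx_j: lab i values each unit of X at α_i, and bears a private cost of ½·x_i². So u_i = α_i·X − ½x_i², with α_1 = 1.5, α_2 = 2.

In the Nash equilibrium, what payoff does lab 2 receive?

Lab i's FOC: ∂u_i/∂x_i = α_i − x_i = 0, so x_i* = α_i.
NE contributions = (1.5, 2); X = 3.5.
u_2 = α_2·X − ½·(x_2)² = 2·3.5 − ½·2² = 5.

5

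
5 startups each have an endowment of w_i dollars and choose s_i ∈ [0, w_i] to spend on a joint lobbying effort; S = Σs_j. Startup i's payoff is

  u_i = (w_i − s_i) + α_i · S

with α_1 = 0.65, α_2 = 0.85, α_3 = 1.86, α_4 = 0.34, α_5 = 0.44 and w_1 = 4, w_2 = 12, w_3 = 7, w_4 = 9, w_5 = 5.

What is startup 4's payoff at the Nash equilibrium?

∂u_i/∂s_i = α_i − 1, so startup i contributes w_i if α_i > 1, else 0.
α_i > 1 for i ∈ {3}; NE contributions (0, 0, 7, 0, 0), S = 7.
u_4 = (9 − 0) + 0.34·7 = 11.38.

11.38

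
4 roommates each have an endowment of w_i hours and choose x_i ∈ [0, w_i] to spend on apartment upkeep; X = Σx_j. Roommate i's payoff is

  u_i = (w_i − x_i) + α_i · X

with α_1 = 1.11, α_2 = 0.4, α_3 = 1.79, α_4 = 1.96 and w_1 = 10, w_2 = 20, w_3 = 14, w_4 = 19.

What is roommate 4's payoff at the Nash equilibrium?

84.28

∂u_i/∂x_i = α_i − 1, so roommate i contributes w_i if α_i > 1, else 0.
α_i > 1 for i ∈ {1, 3, 4}; NE contributions (10, 0, 14, 19), X = 43.
u_4 = (19 − 19) + 1.96·43 = 84.28.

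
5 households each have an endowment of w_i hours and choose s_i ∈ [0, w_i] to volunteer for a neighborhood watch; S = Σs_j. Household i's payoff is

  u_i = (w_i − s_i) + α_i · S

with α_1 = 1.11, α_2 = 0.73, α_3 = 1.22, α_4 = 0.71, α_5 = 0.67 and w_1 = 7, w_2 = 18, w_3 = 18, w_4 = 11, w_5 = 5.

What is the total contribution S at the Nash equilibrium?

25

∂u_i/∂s_i = α_i − 1, so household i contributes w_i if α_i > 1, else 0.
α_i > 1 for i ∈ {1, 3}; NE contributions (7, 0, 18, 0, 0), S = 25.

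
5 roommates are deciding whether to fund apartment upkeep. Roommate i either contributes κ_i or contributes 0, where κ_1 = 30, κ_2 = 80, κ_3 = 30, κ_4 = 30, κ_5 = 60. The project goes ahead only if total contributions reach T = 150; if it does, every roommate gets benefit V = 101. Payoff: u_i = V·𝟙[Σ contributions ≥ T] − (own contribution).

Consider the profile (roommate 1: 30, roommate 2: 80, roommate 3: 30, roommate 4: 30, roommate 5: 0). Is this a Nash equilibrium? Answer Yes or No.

Total = 170 ≥ 150: provided.
Roommate 1 (pledges 30, payoff 71): dropping to 0 → total 140, payoff 0. No gain.
Roommate 2 (pledges 80, payoff 21): dropping to 0 → total 90, payoff 0. No gain.
Roommate 3 (pledges 30, payoff 71): dropping to 0 → total 140, payoff 0. No gain.
Roommate 4 (pledges 30, payoff 71): dropping to 0 → total 140, payoff 0. No gain.
Roommate 5 (pledges 0, payoff 101): pledging 60 → total 230, payoff 41. No gain.

Yes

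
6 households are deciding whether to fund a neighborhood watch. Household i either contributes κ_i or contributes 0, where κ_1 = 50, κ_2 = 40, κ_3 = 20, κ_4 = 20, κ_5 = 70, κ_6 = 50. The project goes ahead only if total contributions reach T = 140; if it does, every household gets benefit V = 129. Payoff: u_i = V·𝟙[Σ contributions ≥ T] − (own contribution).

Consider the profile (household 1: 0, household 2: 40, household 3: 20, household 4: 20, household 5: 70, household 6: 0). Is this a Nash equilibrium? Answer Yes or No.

Yes

Total = 150 ≥ 140: provided.
Household 1 (pledges 0, payoff 129): pledging 50 → total 200, payoff 79. No gain.
Household 2 (pledges 40, payoff 89): dropping to 0 → total 110, payoff 0. No gain.
Household 3 (pledges 20, payoff 109): dropping to 0 → total 130, payoff 0. No gain.
Household 4 (pledges 20, payoff 109): dropping to 0 → total 130, payoff 0. No gain.
Household 5 (pledges 70, payoff 59): dropping to 0 → total 80, payoff 0. No gain.
Household 6 (pledges 0, payoff 129): pledging 50 → total 200, payoff 79. No gain.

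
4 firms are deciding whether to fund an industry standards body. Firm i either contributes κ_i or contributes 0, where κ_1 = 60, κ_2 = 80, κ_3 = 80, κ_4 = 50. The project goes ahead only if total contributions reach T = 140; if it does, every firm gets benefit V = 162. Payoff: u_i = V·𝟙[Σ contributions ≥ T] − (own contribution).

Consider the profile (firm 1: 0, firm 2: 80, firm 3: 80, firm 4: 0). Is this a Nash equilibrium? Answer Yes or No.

Total = 160 ≥ 140: provided.
Firm 1 (pledges 0, payoff 162): pledging 60 → total 220, payoff 102. No gain.
Firm 2 (pledges 80, payoff 82): dropping to 0 → total 80, payoff 0. No gain.
Firm 3 (pledges 80, payoff 82): dropping to 0 → total 80, payoff 0. No gain.
Firm 4 (pledges 0, payoff 162): pledging 50 → total 210, payoff 112. No gain.

Yes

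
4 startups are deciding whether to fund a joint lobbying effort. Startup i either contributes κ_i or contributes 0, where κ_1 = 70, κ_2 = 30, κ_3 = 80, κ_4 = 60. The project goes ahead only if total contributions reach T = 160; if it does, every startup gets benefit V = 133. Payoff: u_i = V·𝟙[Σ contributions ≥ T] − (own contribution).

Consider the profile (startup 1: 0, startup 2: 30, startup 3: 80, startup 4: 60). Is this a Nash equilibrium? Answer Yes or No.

Total = 170 ≥ 160: provided.
Startup 1 (pledges 0, payoff 133): pledging 70 → total 240, payoff 63. No gain.
Startup 2 (pledges 30, payoff 103): dropping to 0 → total 140, payoff 0. No gain.
Startup 3 (pledges 80, payoff 53): dropping to 0 → total 90, payoff 0. No gain.
Startup 4 (pledges 60, payoff 73): dropping to 0 → total 110, payoff 0. No gain.

Yes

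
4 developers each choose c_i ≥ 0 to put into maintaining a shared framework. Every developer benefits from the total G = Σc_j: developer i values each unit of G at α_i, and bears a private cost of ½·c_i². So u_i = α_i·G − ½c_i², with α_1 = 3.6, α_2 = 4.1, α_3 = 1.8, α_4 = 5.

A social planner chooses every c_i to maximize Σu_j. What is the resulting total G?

Planner FOC: ∂(Σu_j)/∂c_i = (Σα_j) − c_i = 0, so c_i^SO = Σα_j = 14.5 for every i; G^SO = 58.

58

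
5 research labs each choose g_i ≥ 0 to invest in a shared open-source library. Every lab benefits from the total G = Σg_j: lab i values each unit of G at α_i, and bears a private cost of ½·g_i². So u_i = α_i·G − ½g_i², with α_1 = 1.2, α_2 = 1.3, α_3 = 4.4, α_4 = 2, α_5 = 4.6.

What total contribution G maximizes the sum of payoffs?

67.5

Planner FOC: ∂(Σu_j)/∂g_i = (Σα_j) − g_i = 0, so g_i^SO = Σα_j = 13.5 for every i; G^SO = 67.5.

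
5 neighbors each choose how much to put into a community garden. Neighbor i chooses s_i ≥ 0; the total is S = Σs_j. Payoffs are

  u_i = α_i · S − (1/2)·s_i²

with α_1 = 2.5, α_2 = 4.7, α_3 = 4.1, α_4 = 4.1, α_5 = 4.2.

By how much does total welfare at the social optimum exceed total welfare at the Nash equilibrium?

Neighbor i's FOC: ∂u_i/∂s_i = α_i − s_i = 0, so s_i* = α_i.
NE contributions = (2.5, 4.7, 4.1, 4.1, 4.2); S = 19.6.
W^NE = (Σα)·S − ½Σα_i² = 19.6² − ½·79.6 = 344.36.
Planner sets s_i = Σα_j = 19.6 for every i, so S^SO = 5·19.6 = 98.
W^SO = (Σα)·S^SO − ½·5·(Σα)² = (5/2)·19.6² = 960.4.
Deadweight loss = W^SO − W^NE = 616.04.

616.04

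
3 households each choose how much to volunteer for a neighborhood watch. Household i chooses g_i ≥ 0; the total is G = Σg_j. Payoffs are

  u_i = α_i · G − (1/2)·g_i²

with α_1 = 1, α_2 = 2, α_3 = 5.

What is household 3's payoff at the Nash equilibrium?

27.5

Household i's FOC: ∂u_i/∂g_i = α_i − g_i = 0, so g_i* = α_i.
NE contributions = (1, 2, 5); G = 8.
u_3 = α_3·G − ½·(g_3)² = 5·8 − ½·5² = 27.5.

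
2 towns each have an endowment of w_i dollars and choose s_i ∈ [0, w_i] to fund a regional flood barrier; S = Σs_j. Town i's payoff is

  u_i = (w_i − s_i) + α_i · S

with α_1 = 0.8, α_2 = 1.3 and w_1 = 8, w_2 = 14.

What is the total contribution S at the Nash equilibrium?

∂u_i/∂s_i = α_i − 1, so town i contributes w_i if α_i > 1, else 0.
α_i > 1 for i ∈ {2}; NE contributions (0, 14), S = 14.

14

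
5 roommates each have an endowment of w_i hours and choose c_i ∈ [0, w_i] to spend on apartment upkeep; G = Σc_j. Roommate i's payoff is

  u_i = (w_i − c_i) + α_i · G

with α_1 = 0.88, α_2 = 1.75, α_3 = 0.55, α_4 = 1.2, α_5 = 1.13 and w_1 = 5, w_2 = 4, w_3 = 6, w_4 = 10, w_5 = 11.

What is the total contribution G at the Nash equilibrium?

∂u_i/∂c_i = α_i − 1, so roommate i contributes w_i if α_i > 1, else 0.
α_i > 1 for i ∈ {2, 4, 5}; NE contributions (0, 4, 0, 10, 11), G = 25.

25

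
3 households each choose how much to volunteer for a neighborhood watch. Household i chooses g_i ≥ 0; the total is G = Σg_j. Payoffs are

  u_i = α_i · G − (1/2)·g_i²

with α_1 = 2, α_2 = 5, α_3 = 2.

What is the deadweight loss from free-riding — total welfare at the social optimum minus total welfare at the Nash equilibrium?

57

Household i's FOC: ∂u_i/∂g_i = α_i − g_i = 0, so g_i* = α_i.
NE contributions = (2, 5, 2); G = 9.
W^NE = (Σα)·G − ½Σα_i² = 9² − ½·33 = 64.5.
Planner sets g_i = Σα_j = 9 for every i, so G^SO = 3·9 = 27.
W^SO = (Σα)·G^SO − ½·3·(Σα)² = (3/2)·9² = 121.5.
Deadweight loss = W^SO − W^NE = 57.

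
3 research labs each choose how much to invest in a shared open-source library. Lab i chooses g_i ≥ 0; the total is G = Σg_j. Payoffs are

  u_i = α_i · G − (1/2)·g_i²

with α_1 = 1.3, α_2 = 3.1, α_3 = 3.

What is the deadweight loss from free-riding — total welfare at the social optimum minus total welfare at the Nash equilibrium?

37.53

Lab i's FOC: ∂u_i/∂g_i = α_i − g_i = 0, so g_i* = α_i.
NE contributions = (1.3, 3.1, 3); G = 7.4.
W^NE = (Σα)·G − ½Σα_i² = 7.4² − ½·20.3 = 44.61.
Planner sets g_i = Σα_j = 7.4 for every i, so G^SO = 3·7.4 = 22.2.
W^SO = (Σα)·G^SO − ½·3·(Σα)² = (3/2)·7.4² = 82.14.
Deadweight loss = W^SO − W^NE = 37.53.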